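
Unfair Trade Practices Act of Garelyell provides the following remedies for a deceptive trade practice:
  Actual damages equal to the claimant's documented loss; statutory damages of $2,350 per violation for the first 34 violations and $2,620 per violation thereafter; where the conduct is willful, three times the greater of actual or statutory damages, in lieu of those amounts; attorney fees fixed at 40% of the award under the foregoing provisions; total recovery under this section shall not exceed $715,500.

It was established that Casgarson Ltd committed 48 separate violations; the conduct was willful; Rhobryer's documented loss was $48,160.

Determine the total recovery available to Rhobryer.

$489,636

First 34 violations: 34 × $2,350 = $79,900
Remaining violations: (48 − 34) × $2,620 = $36,680
Statutory damages: $79,900 + $36,680 = $116,580
Greater of actual damages ($48,160) or statutory damages ($116,580): $116,580
Trebled: 3 × $116,580 = $349,740
Attorney fees: 40% of $349,740 = $139,896
Total before cap: $349,740 + $139,896 = $489,636
Cap at $715,500: $489,636 is within the cap, no reduction.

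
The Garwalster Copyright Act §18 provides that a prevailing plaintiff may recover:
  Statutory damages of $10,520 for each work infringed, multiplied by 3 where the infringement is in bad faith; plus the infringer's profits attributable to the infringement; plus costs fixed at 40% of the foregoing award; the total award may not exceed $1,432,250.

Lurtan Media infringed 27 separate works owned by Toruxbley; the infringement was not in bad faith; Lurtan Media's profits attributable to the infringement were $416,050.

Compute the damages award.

$980,126

Statutory damages: 27 × $10,520 = $284,040
Infringement not in bad faith: no ×3 enhancement.
Combined award: $284,040 + $416,050 = $700,090
Costs: 40% of $700,090 = $280,036
Award plus costs: $700,090 + $280,036 = $980,126
Cap at $1,432,250: $980,126 is within the cap, no reduction.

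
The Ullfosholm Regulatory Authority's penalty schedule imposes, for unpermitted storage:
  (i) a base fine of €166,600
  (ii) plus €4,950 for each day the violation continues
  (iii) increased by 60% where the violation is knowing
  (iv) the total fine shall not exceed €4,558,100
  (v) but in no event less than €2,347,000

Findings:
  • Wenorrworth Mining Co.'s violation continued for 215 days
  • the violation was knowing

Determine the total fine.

€2,347,000

Per-day component: 215 × €4,950 = €1,064,250
Base plus per-day: €166,600 + €1,064,250 = €1,230,850
Enhancement: 60% of €1,230,850 = €738,510
Enhanced fine: €1,230,850 + €738,510 = €1,969,360
Cap at €4,558,100: €1,969,360 is within the cap, no reduction.
Minimum €2,347,000: €1,969,360 is below the minimum → €2,347,000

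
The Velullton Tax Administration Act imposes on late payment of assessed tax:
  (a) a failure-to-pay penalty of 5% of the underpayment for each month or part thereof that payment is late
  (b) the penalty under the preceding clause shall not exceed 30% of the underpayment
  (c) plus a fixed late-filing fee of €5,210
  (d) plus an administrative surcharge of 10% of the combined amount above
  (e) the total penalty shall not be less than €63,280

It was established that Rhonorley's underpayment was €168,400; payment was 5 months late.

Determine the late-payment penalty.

Accrued rate: 5% × 5 = 25%, capped at 30% → 25%
Failure-to-pay penalty: 25% of €168,400 = €42,100
Penalty before surcharge: €42,100 + €5,210 = €47,310
Administrative surcharge: 10% of €47,310 = €4,731
Total penalty: €47,310 + €4,731 = €52,041
Minimum €63,280: €52,041 is below the minimum → €63,280

€63,280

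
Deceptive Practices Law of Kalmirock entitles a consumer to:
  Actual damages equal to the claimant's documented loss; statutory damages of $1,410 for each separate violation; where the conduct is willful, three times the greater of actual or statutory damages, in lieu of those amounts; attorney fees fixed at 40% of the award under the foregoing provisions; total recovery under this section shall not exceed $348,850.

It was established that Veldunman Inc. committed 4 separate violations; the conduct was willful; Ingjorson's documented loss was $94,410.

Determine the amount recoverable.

Statutory damages: 4 × $1,410 = $5,640
Greater of actual damages ($94,410) or statutory damages ($5,640): $94,410
Trebled: 3 × $94,410 = $283,230
Attorney fees: 40% of $283,230 = $113,292
Total before cap: $283,230 + $113,292 = $396,522
Cap at $348,850: $396,522 exceeds the cap → $348,850

Total recovery: $348,850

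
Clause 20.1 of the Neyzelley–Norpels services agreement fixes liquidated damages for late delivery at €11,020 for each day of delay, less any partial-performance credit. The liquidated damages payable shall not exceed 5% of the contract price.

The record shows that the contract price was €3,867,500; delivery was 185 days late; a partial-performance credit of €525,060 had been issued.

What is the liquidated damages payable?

Per-day damages: 185 × €11,020 = €2,038,700
Less partial-performance credit: €2,038,700 − €525,060 = €1,513,640
Cap: 5% of €3,867,500 = €193,375
Cap at €193,375: €1,513,640 exceeds the cap → €193,375

€193,375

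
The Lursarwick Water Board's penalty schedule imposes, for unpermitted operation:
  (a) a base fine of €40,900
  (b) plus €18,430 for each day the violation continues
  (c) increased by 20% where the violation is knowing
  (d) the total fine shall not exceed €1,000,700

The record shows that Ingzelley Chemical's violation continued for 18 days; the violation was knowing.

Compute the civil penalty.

€447,168

Per-day component: 18 × €18,430 = €331,740
Base plus per-day: €40,900 + €331,740 = €372,640
Enhancement: 20% of €372,640 = €74,528
Enhanced fine: €372,640 + €74,528 = €447,168
Cap at €1,000,700: €447,168 is within the cap, no reduction.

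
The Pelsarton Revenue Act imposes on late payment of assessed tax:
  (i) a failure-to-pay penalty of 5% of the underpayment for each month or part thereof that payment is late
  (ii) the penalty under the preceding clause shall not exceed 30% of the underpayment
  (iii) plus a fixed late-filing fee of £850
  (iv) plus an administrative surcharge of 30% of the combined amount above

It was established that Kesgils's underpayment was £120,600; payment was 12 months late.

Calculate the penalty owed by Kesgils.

£48,139

Accrued rate: 5% × 12 = 60%, capped at 30% → 30%
Failure-to-pay penalty: 30% of £120,600 = £36,180
Penalty before surcharge: £36,180 + £850 = £37,030
Administrative surcharge: 30% of £37,030 = £11,109
Total penalty: £37,030 + £11,109 = £48,139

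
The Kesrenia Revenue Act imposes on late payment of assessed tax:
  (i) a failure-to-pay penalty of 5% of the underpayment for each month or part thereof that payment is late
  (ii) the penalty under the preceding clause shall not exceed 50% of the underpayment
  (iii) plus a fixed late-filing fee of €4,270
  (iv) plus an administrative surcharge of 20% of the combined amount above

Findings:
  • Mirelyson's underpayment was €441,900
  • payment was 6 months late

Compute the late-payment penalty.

Accrued rate: 5% × 6 = 30%, capped at 50% → 30%
Failure-to-pay penalty: 30% of €441,900 = €132,570
Penalty before surcharge: €132,570 + €4,270 = €136,840
Administrative surcharge: 20% of €136,840 = €27,368
Total penalty: €136,840 + €27,368 = €164,208

€164,208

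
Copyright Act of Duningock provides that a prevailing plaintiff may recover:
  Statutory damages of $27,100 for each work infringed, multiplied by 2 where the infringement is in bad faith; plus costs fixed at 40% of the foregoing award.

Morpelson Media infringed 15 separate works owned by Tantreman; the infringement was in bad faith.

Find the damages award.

Statutory damages: 15 × $27,100 = $406,500
Doubled: 2 × $406,500 = $813,000
Costs: 40% of $813,000 = $325,200
Award plus costs: $813,000 + $325,200 = $1,138,200

$1,138,200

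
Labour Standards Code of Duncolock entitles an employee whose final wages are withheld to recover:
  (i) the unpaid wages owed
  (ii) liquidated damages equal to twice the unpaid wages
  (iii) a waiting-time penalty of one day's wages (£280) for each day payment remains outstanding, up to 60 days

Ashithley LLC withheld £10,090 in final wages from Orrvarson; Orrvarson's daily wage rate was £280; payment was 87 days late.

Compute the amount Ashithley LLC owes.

£47,070

Doubled: 2 × £10,090 = £20,180
Penalty days: min(87, 60) = 60
Waiting-time penalty: 60 × £280 = £16,800
Total award: £10,090 + £20,180 + £16,800 = £47,070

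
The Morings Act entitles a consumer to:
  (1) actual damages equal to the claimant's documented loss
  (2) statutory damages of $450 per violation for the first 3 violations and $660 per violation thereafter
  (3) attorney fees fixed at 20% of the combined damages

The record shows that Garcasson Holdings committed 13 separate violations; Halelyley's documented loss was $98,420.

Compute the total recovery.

$127,644

First 3 violations: 3 × $450 = $1,350
Remaining violations: (13 − 3) × $660 = $6,600
Statutory damages: $1,350 + $6,600 = $7,950
Combined damages: $98,420 + $7,950 = $106,370
Attorney fees: 20% of $106,370 = $21,274
Total recovery: $106,370 + $21,274 = $127,644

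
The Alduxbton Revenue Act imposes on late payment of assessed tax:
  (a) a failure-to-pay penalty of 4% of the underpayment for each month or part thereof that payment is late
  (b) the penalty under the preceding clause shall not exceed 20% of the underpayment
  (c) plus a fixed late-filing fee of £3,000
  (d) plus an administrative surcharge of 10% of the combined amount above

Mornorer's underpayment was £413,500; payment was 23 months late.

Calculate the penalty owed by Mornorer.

Accrued rate: 4% × 23 = 92%, capped at 20% → 20%
Failure-to-pay penalty: 20% of £413,500 = £82,700
Penalty before surcharge: £82,700 + £3,000 = £85,700
Administrative surcharge: 10% of £85,700 = £8,570
Total penalty: £85,700 + £8,570 = £94,270

£94,270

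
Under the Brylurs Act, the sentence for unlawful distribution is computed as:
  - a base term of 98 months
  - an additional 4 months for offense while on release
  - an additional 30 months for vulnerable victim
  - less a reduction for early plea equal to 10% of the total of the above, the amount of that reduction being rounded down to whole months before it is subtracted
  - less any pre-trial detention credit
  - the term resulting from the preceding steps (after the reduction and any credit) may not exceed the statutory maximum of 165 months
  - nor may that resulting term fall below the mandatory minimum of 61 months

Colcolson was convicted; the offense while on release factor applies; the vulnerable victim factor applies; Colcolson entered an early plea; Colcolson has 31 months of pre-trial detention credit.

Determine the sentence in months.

88 months

Offense while on release enhancement: +4 months
Vulnerable victim enhancement: +30 months
Adjusted term: 98 months + 4 months + 30 months = 132 months
Early plea reduction: 10% of 132 months = 13 months (rounded down)
After reduction: 132 − 13 = 119 months
Less pre-trial detention credit: 119 months − 31 months = 88 months
Cap at 165 months: 88 months is within the cap, no reduction.
Minimum 61 months: 88 months meets the minimum, no increase.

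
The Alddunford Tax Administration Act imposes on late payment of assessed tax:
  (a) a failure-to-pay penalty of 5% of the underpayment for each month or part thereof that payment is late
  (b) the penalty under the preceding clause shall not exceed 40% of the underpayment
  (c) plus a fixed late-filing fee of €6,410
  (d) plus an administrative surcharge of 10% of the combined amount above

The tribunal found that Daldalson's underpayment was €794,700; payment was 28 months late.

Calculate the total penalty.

€356,719

Accrued rate: 5% × 28 = 140%, capped at 40% → 40%
Failure-to-pay penalty: 40% of €794,700 = €317,880
Penalty before surcharge: €317,880 + €6,410 = €324,290
Administrative surcharge: 10% of €324,290 = €32,429
Total penalty: €324,290 + €32,429 = €356,719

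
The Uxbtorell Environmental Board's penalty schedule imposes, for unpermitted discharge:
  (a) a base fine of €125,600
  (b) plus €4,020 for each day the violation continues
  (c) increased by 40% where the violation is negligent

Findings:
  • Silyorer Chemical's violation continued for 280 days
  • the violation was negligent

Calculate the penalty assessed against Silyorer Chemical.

€1,751,680

Per-day component: 280 × €4,020 = €1,125,600
Base plus per-day: €125,600 + €1,125,600 = €1,251,200
Enhancement: 40% of €1,251,200 = €500,480
Enhanced fine: €1,251,200 + €500,480 = €1,751,680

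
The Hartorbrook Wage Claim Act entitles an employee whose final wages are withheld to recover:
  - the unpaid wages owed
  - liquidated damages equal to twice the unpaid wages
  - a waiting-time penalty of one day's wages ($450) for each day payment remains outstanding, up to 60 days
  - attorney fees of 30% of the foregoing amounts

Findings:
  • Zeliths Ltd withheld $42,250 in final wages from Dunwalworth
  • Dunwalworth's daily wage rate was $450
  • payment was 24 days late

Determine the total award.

$178,815

Doubled: 2 × $42,250 = $84,500
Penalty days: min(24, 60) = 24
Waiting-time penalty: 24 × $450 = $10,800
Subtotal: $42,250 + $84,500 + $10,800 = $137,550
Attorney fees: 30% of $137,550 = $41,265
Total award: $137,550 + $41,265 = $178,815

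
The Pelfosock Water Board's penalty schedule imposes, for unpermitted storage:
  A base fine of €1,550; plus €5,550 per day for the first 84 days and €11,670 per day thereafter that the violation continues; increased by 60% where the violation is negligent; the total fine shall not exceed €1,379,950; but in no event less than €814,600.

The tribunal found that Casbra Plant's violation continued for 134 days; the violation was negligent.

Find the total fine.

First 84 days: 84 × €5,550 = €466,200
Remaining days: (134 − 84) × €11,670 = €583,500
Per-day component: €466,200 + €583,500 = €1,049,700
Base plus per-day: €1,550 + €1,049,700 = €1,051,250
Enhancement: 60% of €1,051,250 = €630,750
Enhanced fine: €1,051,250 + €630,750 = €1,682,000
Cap at €1,379,950: €1,682,000 exceeds the cap → €1,379,950
Minimum €814,600: €1,379,950 meets the minimum, no increase.

€1,379,950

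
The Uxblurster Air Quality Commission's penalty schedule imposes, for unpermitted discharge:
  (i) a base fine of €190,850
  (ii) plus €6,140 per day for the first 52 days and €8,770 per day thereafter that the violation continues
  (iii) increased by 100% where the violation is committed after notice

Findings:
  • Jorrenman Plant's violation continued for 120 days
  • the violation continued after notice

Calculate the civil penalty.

First 52 days: 52 × €6,140 = €319,280
Remaining days: (120 − 52) × €8,770 = €596,360
Per-day component: €319,280 + €596,360 = €915,640
Base plus per-day: €190,850 + €915,640 = €1,106,490
Enhancement: 100% of €1,106,490 = €1,106,490
Enhanced fine: €1,106,490 + €1,106,490 = €2,212,980

€2,212,980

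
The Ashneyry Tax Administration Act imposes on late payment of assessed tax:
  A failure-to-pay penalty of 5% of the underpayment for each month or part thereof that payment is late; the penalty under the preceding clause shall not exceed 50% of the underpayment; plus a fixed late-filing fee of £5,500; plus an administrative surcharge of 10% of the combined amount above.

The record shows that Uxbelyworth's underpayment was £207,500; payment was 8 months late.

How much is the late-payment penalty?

£97,350

Accrued rate: 5% × 8 = 40%, capped at 50% → 40%
Failure-to-pay penalty: 40% of £207,500 = £83,000
Penalty before surcharge: £83,000 + £5,500 = £88,500
Administrative surcharge: 10% of £88,500 = £8,850
Total penalty: £88,500 + £8,850 = £97,350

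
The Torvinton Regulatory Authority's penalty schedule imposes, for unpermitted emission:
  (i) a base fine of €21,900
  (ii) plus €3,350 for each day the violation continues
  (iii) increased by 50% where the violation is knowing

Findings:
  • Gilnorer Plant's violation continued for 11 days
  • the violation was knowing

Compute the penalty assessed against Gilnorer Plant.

€88,125

Per-day component: 11 × €3,350 = €36,850
Base plus per-day: €21,900 + €36,850 = €58,750
Enhancement: 50% of €58,750 = €29,375
Enhanced fine: €58,750 + €29,375 = €88,125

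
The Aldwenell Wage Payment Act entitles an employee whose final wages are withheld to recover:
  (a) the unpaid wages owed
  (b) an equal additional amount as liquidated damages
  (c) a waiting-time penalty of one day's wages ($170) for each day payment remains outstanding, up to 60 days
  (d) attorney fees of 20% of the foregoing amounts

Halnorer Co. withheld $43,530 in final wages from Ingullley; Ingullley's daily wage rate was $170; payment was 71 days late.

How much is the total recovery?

$116,712

Liquidated damages (equal amount): $43,530
Penalty days: min(71, 60) = 60
Waiting-time penalty: 60 × $170 = $10,200
Subtotal: $43,530 + $43,530 + $10,200 = $97,260
Attorney fees: 20% of $97,260 = $19,452
Total award: $97,260 + $19,452 = $116,712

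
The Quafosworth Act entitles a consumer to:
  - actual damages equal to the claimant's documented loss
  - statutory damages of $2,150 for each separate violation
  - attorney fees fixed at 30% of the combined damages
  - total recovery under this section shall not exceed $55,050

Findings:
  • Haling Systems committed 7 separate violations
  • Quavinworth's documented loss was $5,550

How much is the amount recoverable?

Statutory damages: 7 × $2,150 = $15,050
Combined damages: $5,550 + $15,050 = $20,600
Attorney fees: 30% of $20,600 = $6,180
Total before cap: $20,600 + $6,180 = $26,780
Cap at $55,050: $26,780 is within the cap, no reduction.

$26,780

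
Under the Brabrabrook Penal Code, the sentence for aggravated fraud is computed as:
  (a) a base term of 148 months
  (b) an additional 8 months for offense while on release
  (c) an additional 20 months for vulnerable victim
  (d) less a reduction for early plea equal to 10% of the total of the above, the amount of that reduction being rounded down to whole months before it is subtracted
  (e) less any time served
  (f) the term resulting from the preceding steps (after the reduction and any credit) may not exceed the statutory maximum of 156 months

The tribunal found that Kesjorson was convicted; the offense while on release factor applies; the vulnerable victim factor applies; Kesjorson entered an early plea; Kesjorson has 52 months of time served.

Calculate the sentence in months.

107 months

Offense while on release enhancement: +8 months
Vulnerable victim enhancement: +20 months
Adjusted term: 148 months + 8 months + 20 months = 176 months
Early plea reduction: 10% of 176 months = 17 months (rounded down)
After reduction: 176 − 17 = 159 months
Less time served: 159 months − 52 months = 107 months
Cap at 156 months: 107 months is within the cap, no reduction.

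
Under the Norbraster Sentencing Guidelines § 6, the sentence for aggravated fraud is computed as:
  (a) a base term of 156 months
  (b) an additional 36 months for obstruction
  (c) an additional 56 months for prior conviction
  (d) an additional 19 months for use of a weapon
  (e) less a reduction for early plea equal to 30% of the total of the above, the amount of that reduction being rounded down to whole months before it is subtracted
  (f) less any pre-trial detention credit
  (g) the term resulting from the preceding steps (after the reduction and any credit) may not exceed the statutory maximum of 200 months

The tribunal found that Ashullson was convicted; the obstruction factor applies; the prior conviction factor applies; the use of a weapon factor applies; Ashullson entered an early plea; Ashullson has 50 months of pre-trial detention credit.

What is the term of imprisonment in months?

Obstruction enhancement: +36 months
Prior conviction enhancement: +56 months
Use of a weapon enhancement: +19 months
Adjusted term: 156 months + 36 months + 56 months + 19 months = 267 months
Early plea reduction: 30% of 267 months = 80 months (rounded down)
After reduction: 267 − 80 = 187 months
Less pre-trial detention credit: 187 months − 50 months = 137 months
Cap at 200 months: 137 months is within the cap, no reduction.

137 months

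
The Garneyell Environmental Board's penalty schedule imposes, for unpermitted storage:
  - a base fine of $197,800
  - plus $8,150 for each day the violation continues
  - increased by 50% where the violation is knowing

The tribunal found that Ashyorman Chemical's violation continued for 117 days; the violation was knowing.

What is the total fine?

Per-day component: 117 × $8,150 = $953,550
Base plus per-day: $197,800 + $953,550 = $1,151,350
Enhancement: 50% of $1,151,350 = $575,675
Enhanced fine: $1,151,350 + $575,675 = $1,727,025

$1,727,025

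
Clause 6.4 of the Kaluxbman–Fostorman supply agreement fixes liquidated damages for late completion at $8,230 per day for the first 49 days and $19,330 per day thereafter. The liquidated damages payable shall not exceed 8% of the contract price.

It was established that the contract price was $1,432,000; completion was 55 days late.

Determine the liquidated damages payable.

Liquidated damages: $114,560

First 49 days: 49 × $8,230 = $403,270
Remaining days: (55 − 49) × $19,330 = $115,980
Accrued per-day damages: $403,270 + $115,980 = $519,250
Cap: 8% of $1,432,000 = $114,560
Cap at $114,560: $519,250 exceeds the cap → $114,560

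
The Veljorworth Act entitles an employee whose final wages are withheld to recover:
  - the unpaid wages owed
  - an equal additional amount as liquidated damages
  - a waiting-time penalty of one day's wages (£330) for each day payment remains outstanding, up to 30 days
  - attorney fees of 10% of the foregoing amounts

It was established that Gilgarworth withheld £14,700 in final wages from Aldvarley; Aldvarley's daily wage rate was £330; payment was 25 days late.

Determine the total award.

£41,415

Liquidated damages (equal amount): £14,700
Penalty days: min(25, 30) = 25
Waiting-time penalty: 25 × £330 = £8,250
Subtotal: £14,700 + £14,700 + £8,250 = £37,650
Attorney fees: 10% of £37,650 = £3,765
Total award: £37,650 + £3,765 = £41,415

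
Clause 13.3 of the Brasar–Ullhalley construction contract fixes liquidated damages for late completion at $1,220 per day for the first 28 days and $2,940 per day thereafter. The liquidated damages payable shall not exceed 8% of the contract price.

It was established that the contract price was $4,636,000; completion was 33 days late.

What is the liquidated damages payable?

First 28 days: 28 × $1,220 = $34,160
Remaining days: (33 − 28) × $2,940 = $14,700
Accrued per-day damages: $34,160 + $14,700 = $48,860
Cap: 8% of $4,636,000 = $370,880
Cap at $370,880: $48,860 is within the cap, no reduction.

Liquidated damages: $48,860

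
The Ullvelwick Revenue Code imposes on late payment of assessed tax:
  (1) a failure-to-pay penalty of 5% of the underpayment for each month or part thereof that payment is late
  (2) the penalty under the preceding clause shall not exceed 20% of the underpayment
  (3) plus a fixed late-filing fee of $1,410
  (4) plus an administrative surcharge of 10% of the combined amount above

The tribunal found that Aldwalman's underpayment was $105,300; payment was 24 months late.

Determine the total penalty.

Penalty: $24,717

Accrued rate: 5% × 24 = 120%, capped at 20% → 20%
Failure-to-pay penalty: 20% of $105,300 = $21,060
Penalty before surcharge: $21,060 + $1,410 = $22,470
Administrative surcharge: 10% of $22,470 = $2,247
Total penalty: $22,470 + $2,247 = $24,717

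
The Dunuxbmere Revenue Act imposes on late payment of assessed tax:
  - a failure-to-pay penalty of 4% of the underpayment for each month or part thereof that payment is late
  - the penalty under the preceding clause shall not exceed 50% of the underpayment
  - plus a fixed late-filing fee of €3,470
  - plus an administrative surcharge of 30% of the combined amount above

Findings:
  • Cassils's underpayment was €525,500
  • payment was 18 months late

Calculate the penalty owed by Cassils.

€346,086

Accrued rate: 4% × 18 = 72%, capped at 50% → 50%
Failure-to-pay penalty: 50% of €525,500 = €262,750
Penalty before surcharge: €262,750 + €3,470 = €266,220
Administrative surcharge: 30% of €266,220 = €79,866
Total penalty: €266,220 + €79,866 = €346,086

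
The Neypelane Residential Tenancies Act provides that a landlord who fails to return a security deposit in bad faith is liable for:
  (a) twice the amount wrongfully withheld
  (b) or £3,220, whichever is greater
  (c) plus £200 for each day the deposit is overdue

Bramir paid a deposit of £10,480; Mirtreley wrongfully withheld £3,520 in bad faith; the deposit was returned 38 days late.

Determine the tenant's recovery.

Recovery: £14,640

Doubled: 2 × £3,520 = £7,040
Minimum £3,220: £7,040 meets the minimum, no increase.
Late-return penalty: 38 × £200 = £7,600
Damages plus late penalty: £7,040 + £7,600 = £14,640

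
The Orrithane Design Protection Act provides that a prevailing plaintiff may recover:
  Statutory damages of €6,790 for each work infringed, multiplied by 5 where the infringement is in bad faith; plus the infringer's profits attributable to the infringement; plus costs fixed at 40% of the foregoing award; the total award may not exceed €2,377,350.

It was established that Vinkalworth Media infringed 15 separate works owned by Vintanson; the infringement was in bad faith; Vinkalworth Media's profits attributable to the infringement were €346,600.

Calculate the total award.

Statutory damages: 15 × €6,790 = €101,850
Multiplied by 5: 5 × €101,850 = €509,250
Combined award: €509,250 + €346,600 = €855,850
Costs: 40% of €855,850 = €342,340
Award plus costs: €855,850 + €342,340 = €1,198,190
Cap at €2,377,350: €1,198,190 is within the cap, no reduction.

€1,198,190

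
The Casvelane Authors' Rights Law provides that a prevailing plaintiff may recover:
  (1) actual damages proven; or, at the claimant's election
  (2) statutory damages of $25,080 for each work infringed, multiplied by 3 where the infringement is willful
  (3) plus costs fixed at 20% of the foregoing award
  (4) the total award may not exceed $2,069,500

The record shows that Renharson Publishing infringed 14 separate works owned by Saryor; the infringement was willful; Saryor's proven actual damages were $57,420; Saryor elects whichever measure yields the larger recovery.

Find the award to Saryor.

Statutory damages: 14 × $25,080 = $351,120
Trebled: 3 × $351,120 = $1,053,360
Greater of actual damages ($57,420) or enhanced statutory damages ($1,053,360): $1,053,360
Costs: 20% of $1,053,360 = $210,672
Award plus costs: $1,053,360 + $210,672 = $1,264,032
Cap at $2,069,500: $1,264,032 is within the cap, no reduction.

Award: $1,264,032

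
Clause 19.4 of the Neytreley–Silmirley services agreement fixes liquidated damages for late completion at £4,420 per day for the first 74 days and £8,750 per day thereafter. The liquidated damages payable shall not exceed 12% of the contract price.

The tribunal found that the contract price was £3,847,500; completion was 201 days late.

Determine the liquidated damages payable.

First 74 days: 74 × £4,420 = £327,080
Remaining days: (201 − 74) × £8,750 = £1,111,250
Accrued per-day damages: £327,080 + £1,111,250 = £1,438,330
Cap: 12% of £3,847,500 = £461,700
Cap at £461,700: £1,438,330 exceeds the cap → £461,700

£461,700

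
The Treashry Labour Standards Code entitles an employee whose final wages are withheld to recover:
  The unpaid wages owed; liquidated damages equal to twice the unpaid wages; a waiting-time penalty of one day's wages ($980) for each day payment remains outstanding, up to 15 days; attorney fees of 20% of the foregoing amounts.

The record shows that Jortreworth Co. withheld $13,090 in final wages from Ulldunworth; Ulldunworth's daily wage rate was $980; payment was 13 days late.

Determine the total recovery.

$62,412

Doubled: 2 × $13,090 = $26,180
Penalty days: min(13, 15) = 13
Waiting-time penalty: 13 × $980 = $12,740
Subtotal: $13,090 + $26,180 + $12,740 = $52,010
Attorney fees: 20% of $52,010 = $10,402
Total award: $52,010 + $10,402 = $62,412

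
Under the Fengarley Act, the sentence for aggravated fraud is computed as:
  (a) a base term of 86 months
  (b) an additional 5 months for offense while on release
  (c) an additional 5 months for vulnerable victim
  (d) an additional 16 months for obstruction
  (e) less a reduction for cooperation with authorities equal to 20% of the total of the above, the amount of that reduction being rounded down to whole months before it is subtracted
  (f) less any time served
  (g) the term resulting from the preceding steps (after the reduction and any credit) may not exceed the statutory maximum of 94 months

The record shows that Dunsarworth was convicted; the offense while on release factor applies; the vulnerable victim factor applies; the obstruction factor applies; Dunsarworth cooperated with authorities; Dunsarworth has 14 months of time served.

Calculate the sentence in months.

76 months

Offense while on release enhancement: +5 months
Vulnerable victim enhancement: +5 months
Obstruction enhancement: +16 months
Adjusted term: 86 months + 5 months + 5 months + 16 months = 112 months
Cooperation with authorities reduction: 20% of 112 months = 22 months (rounded down)
After reduction: 112 − 22 = 90 months
Less time served: 90 months − 14 months = 76 months
Cap at 94 months: 76 months is within the cap, no reduction.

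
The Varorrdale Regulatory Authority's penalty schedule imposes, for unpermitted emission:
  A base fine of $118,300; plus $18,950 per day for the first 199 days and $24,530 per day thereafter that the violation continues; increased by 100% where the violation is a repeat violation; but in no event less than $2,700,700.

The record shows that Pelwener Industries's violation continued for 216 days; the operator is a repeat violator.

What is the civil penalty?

$8,612,720

First 199 days: 199 × $18,950 = $3,771,050
Remaining days: (216 − 199) × $24,530 = $417,010
Per-day component: $3,771,050 + $417,010 = $4,188,060
Base plus per-day: $118,300 + $4,188,060 = $4,306,360
Enhancement: 100% of $4,306,360 = $4,306,360
Enhanced fine: $4,306,360 + $4,306,360 = $8,612,720
Minimum $2,700,700: $8,612,720 meets the minimum, no increase.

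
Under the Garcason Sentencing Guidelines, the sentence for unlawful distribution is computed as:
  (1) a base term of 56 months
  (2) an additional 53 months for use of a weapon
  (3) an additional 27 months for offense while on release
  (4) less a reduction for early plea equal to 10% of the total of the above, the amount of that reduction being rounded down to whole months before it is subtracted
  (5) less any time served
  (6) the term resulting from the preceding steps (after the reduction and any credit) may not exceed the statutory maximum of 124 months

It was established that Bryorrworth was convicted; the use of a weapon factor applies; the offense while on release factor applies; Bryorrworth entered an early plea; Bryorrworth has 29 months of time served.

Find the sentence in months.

Use of a weapon enhancement: +53 months
Offense while on release enhancement: +27 months
Adjusted term: 56 months + 53 months + 27 months = 136 months
Early plea reduction: 10% of 136 months = 13 months (rounded down)
After reduction: 136 − 13 = 123 months
Less time served: 123 months − 29 months = 94 months
Cap at 124 months: 94 months is within the cap, no reduction.

94 months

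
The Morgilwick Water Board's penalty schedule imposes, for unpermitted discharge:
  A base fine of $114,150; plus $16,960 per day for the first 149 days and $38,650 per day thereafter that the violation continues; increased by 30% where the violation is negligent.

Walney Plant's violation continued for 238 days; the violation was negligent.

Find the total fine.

$7,905,352

First 149 days: 149 × $16,960 = $2,527,040
Remaining days: (238 − 149) × $38,650 = $3,439,850
Per-day component: $2,527,040 + $3,439,850 = $5,966,890
Base plus per-day: $114,150 + $5,966,890 = $6,081,040
Enhancement: 30% of $6,081,040 = $1,824,312
Enhanced fine: $6,081,040 + $1,824,312 = $7,905,352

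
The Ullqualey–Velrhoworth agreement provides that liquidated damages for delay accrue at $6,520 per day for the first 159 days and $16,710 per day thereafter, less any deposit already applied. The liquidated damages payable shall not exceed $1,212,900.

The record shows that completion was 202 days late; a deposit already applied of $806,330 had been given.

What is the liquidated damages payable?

First 159 days: 159 × $6,520 = $1,036,680
Remaining days: (202 − 159) × $16,710 = $718,530
Accrued per-day damages: $1,036,680 + $718,530 = $1,755,210
Less deposit already applied: $1,755,210 − $806,330 = $948,880
Cap at $1,212,900: $948,880 is within the cap, no reduction.

$948,880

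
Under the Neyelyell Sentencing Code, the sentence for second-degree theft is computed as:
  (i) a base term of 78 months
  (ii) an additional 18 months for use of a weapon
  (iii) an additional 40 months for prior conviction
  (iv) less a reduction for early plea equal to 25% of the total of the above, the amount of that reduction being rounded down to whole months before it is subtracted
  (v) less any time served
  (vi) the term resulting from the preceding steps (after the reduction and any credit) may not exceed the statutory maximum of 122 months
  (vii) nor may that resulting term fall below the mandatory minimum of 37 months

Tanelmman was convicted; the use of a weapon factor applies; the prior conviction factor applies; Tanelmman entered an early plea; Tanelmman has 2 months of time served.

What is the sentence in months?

100 months

Use of a weapon enhancement: +18 months
Prior conviction enhancement: +40 months
Adjusted term: 78 months + 18 months + 40 months = 136 months
Early plea reduction: 25% of 136 months = 34 months (rounded down)
After reduction: 136 − 34 = 102 months
Less time served: 102 months − 2 months = 100 months
Cap at 122 months: 100 months is within the cap, no reduction.
Minimum 37 months: 100 months meets the minimum, no increase.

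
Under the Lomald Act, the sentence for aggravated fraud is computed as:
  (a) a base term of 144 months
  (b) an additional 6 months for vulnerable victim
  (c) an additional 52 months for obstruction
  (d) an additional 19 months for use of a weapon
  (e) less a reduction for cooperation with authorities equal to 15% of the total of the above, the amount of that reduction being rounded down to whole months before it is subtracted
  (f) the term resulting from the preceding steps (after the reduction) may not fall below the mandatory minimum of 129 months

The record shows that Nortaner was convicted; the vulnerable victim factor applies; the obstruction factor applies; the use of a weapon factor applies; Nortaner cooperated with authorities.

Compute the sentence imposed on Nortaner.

Sentence: 188 months

Vulnerable victim enhancement: +6 months
Obstruction enhancement: +52 months
Use of a weapon enhancement: +19 months
Adjusted term: 144 months + 6 months + 52 months + 19 months = 221 months
Cooperation with authorities reduction: 15% of 221 months = 33 months (rounded down)
After reduction: 221 − 33 = 188 months
Minimum 129 months: 188 months meets the minimum, no increase.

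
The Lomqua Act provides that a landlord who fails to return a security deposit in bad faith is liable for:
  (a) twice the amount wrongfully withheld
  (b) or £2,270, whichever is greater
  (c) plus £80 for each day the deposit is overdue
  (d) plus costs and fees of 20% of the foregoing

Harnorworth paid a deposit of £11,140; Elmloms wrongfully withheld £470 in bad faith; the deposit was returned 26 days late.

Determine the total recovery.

Doubled: 2 × £470 = £940
Minimum £2,270: £940 is below the minimum → £2,270
Late-return penalty: 26 × £80 = £2,080
Damages plus late penalty: £2,270 + £2,080 = £4,350
Costs and fees: 20% of £4,350 = £870
Total recovery: £4,350 + £870 = £5,220

£5,220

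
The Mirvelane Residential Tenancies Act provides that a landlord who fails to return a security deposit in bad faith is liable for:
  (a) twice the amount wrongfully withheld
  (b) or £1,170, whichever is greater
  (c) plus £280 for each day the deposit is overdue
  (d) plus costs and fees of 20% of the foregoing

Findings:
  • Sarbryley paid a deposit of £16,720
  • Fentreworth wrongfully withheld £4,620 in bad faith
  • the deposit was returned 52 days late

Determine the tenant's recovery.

Doubled: 2 × £4,620 = £9,240
Minimum £1,170: £9,240 meets the minimum, no increase.
Late-return penalty: 52 × £280 = £14,560
Damages plus late penalty: £9,240 + £14,560 = £23,800
Costs and fees: 20% of £23,800 = £4,760
Total recovery: £23,800 + £4,760 = £28,560

Recovery: £28,560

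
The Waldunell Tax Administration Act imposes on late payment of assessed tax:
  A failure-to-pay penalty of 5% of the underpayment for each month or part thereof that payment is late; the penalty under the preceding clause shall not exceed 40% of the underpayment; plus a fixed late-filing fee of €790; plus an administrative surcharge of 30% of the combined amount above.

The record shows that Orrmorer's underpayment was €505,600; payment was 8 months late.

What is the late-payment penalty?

Accrued rate: 5% × 8 = 40%, capped at 40% → 40%
Failure-to-pay penalty: 40% of €505,600 = €202,240
Penalty before surcharge: €202,240 + €790 = €203,030
Administrative surcharge: 30% of €203,030 = €60,909
Total penalty: €203,030 + €60,909 = €263,939

Penalty: €263,939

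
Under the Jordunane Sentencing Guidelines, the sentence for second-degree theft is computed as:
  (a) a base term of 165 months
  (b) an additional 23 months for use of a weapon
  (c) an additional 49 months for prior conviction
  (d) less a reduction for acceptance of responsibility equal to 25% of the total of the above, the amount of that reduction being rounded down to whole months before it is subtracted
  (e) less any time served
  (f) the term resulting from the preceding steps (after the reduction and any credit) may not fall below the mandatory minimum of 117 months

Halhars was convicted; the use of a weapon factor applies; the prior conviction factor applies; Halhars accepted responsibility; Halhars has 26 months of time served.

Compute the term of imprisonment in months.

Use of a weapon enhancement: +23 months
Prior conviction enhancement: +49 months
Adjusted term: 165 months + 23 months + 49 months = 237 months
Acceptance of responsibility reduction: 25% of 237 months = 59 months (rounded down)
After reduction: 237 − 59 = 178 months
Less time served: 178 months − 26 months = 152 months
Minimum 117 months: 152 months meets the minimum, no increase.

152 months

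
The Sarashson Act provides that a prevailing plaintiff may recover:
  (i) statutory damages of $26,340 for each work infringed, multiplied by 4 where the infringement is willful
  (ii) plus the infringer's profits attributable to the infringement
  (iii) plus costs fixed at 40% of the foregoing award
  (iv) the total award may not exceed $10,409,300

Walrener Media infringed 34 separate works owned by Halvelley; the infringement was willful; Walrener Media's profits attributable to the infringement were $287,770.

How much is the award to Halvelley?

$5,418,014

Statutory damages: 34 × $26,340 = $895,560
Multiplied by 4: 4 × $895,560 = $3,582,240
Combined award: $3,582,240 + $287,770 = $3,870,010
Costs: 40% of $3,870,010 = $1,548,004
Award plus costs: $3,870,010 + $1,548,004 = $5,418,014
Cap at $10,409,300: $5,418,014 is within the cap, no reduction.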